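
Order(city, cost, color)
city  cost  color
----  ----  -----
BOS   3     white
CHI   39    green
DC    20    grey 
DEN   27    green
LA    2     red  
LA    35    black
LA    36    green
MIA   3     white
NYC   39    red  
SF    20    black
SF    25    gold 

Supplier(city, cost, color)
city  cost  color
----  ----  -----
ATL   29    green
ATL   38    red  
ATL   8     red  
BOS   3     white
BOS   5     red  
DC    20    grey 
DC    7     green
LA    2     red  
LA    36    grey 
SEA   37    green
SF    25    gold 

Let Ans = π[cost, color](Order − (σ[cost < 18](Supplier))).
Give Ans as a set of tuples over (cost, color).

{(20, black), (20, grey), (25, gold), (27, green), (3, white), (35, black), (36, green), (39, green), (39, red)}

Selection cost < 18: {(ATL, 8, red), (BOS, 3, white), (BOS, 5, red), (DC, 7, green), (LA, 2, red)}
Difference: {(BOS, 3, white), (CHI, 39, green), (DC, 20, grey), (DEN, 27, green), (LA, 2, red), (LA, 35, black), (LA, 36, green), (MIA, 3, white), (NYC, 39, red), (SF, 20, black), (SF, 25, gold)} with {(ATL, 8, red), (BOS, 3, white), (BOS, 5, red), (DC, 7, green), (LA, 2, red)} → {(CHI, 39, green), (DC, 20, grey), (DEN, 27, green), (LA, 35, black), (LA, 36, green), (MIA, 3, white), (NYC, 39, red), (SF, 20, black), (SF, 25, gold)}
π_{cost, color} gives {(20, black), (20, grey), (25, gold), (27, green), (3, white), (35, black), (36, green), (39, green), (39, red)}.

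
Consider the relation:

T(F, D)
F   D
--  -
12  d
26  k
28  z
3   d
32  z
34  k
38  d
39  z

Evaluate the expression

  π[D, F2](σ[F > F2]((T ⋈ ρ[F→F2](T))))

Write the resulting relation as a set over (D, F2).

{(d, 12), (d, 3), (k, 26), (z, 28), (z, 32)}

ρ[F→F2]: schema becomes (F2, D); tuples unchanged.
Natural join on D: {(12, d, 12), (12, d, 3), (12, d, 38), (26, k, 26), (26, k, 34), (28, z, 28), (28, z, 32), (28, z, 39), (3, d, 12), (3, d, 3), (3, d, 38), (32, z, 28), (32, z, 32), (32, z, 39), (34, k, 26), (34, k, 34), (38, d, 12), (38, d, 3), (38, d, 38), (39, z, 28), (39, z, 32), (39, z, 39)}
Apply σ_{F > F2}; surviving tuples: {(12, d, 3), (32, z, 28), (34, k, 26), (38, d, 12), (38, d, 3), (39, z, 28), (39, z, 32)}
Keep only column(s) D, F2 (2 duplicate(s) eliminated): {(d, 12), (d, 3), (k, 26), (z, 28), (z, 32)}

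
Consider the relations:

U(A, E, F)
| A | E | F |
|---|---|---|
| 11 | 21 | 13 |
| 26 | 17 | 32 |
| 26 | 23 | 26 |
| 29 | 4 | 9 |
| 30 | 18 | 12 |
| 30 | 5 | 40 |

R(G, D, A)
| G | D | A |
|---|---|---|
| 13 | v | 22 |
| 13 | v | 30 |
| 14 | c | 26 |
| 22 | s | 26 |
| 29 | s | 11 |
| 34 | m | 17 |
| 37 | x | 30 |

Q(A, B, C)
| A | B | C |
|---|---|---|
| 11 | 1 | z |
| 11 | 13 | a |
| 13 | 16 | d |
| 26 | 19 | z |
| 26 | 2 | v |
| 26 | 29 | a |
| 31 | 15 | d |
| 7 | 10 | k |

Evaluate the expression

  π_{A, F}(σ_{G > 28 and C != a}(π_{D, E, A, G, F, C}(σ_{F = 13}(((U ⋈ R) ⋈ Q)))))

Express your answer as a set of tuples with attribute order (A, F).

U ⋈ R (natural join on A): {(11, 21, 13, 29, s), (26, 17, 32, 14, c), (26, 17, 32, 22, s), (26, 23, 26, 14, c), (26, 23, 26, 22, s), (30, 18, 12, 13, v), (30, 18, 12, 37, x), (30, 5, 40, 13, v), (30, 5, 40, 37, x)}
(U ⋈ R) ⋈ Q (natural join on A): {(11, 21, 13, 29, s, 1, z), (11, 21, 13, 29, s, 13, a), (26, 17, 32, 14, c, 19, z), (26, 17, 32, 14, c, 2, v), (26, 17, 32, 14, c, 29, a), (26, 17, 32, 22, s, 19, z), (26, 17, 32, 22, s, 2, v), (26, 17, 32, 22, s, 29, a), (26, 23, 26, 14, c, 19, z), (26, 23, 26, 14, c, 2, v), (26, 23, 26, 14, c, 29, a), (26, 23, 26, 22, s, 19, z), (26, 23, 26, 22, s, 2, v), (26, 23, 26, 22, s, 29, a)}
Selection F = 13: {(11, 21, 13, 29, s, 1, z), (11, 21, 13, 29, s, 13, a)}
Keep only column(s) D, E, A, G, F, C: {(s, 21, 11, 29, 13, a), (s, 21, 11, 29, 13, z)}
Selection G > 28 and C != a: {(s, 21, 11, 29, 13, z)}
Keep only column(s) A, F: {(11, 13)}

{(11, 13)}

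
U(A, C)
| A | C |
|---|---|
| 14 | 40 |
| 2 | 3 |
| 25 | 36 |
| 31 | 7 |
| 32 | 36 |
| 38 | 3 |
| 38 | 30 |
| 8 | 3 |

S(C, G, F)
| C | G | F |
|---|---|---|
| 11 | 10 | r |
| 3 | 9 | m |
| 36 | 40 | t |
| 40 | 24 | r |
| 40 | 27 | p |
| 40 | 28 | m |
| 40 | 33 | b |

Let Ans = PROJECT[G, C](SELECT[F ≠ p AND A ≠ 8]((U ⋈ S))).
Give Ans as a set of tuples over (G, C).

Natural join on C: {(14, 40, 24, r), (14, 40, 27, p), (14, 40, 28, m), (14, 40, 33, b), (2, 3, 9, m), (25, 36, 40, t), (32, 36, 40, t), (38, 3, 9, m), (8, 3, 9, m)}
σ[F ≠ p AND A ≠ 8]: keep tuples satisfying F ≠ p AND A ≠ 8 → {(14, 40, 24, r), (14, 40, 28, m), (14, 40, 33, b), (2, 3, 9, m), (25, 36, 40, t), (32, 36, 40, t), (38, 3, 9, m)}
π_{G, C} gives {(24, 40), (28, 40), (33, 40), (40, 36), (9, 3)} (2 duplicate(s) eliminated).

{(24, 40), (28, 40), (33, 40), (40, 36), (9, 3)}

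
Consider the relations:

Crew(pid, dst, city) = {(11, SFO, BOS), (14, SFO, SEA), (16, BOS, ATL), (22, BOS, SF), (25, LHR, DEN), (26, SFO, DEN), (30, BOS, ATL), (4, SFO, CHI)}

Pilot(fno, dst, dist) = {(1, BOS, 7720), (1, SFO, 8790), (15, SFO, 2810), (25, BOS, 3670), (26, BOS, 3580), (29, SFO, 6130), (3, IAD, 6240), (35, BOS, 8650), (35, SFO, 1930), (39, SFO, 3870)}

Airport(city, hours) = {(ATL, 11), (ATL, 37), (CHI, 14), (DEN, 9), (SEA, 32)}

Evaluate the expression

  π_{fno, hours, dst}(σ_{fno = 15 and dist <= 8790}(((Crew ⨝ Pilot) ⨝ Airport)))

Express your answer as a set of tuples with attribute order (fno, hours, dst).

Crew ⋈ Pilot (natural join on dst): {(11, SFO, BOS, 1, 8790), (11, SFO, BOS, 15, 2810), (11, SFO, BOS, 29, 6130), (11, SFO, BOS, 35, 1930), (11, SFO, BOS, 39, 3870), (14, SFO, SEA, 1, 8790), (14, SFO, SEA, 15, 2810), (14, SFO, SEA, 29, 6130), (14, SFO, SEA, 35, 1930), (14, SFO, SEA, 39, 3870), (16, BOS, ATL, 1, 7720), (16, BOS, ATL, 25, 3670), (16, BOS, ATL, 26, 3580), (16, BOS, ATL, 35, 8650), (22, BOS, SF, 1, 7720), (22, BOS, SF, 25, 3670), (22, BOS, SF, 26, 3580), (22, BOS, SF, 35, 8650), (26, SFO, DEN, 1, 8790), (26, SFO, DEN, 15, 2810), (26, SFO, DEN, 29, 6130), (26, SFO, DEN, 35, 1930), (26, SFO, DEN, 39, 3870), (30, BOS, ATL, 1, 7720), (30, BOS, ATL, 25, 3670), (30, BOS, ATL, 26, 3580), (30, BOS, ATL, 35, 8650), (4, SFO, CHI, 1, 8790), (4, SFO, CHI, 15, 2810), (4, SFO, CHI, 29, 6130), (4, SFO, CHI, 35, 1930), (4, SFO, CHI, 39, 3870)}
(Crew ⨝ Pilot) ⋈ Airport (natural join on city): {(14, SFO, SEA, 1, 8790, 32), (14, SFO, SEA, 15, 2810, 32), (14, SFO, SEA, 29, 6130, 32), (14, SFO, SEA, 35, 1930, 32), (14, SFO, SEA, 39, 3870, 32), (16, BOS, ATL, 1, 7720, 11), (16, BOS, ATL, 1, 7720, 37), (16, BOS, ATL, 25, 3670, 11), (16, BOS, ATL, 25, 3670, 37), (16, BOS, ATL, 26, 3580, 11), (16, BOS, ATL, 26, 3580, 37), (16, BOS, ATL, 35, 8650, 11), (16, BOS, ATL, 35, 8650, 37), (26, SFO, DEN, 1, 8790, 9), (26, SFO, DEN, 15, 2810, 9), (26, SFO, DEN, 29, 6130, 9), (26, SFO, DEN, 35, 1930, 9), (26, SFO, DEN, 39, 3870, 9), (30, BOS, ATL, 1, 7720, 11), (30, BOS, ATL, 1, 7720, 37), (30, BOS, ATL, 25, 3670, 11), (30, BOS, ATL, 25, 3670, 37), (30, BOS, ATL, 26, 3580, 11), (30, BOS, ATL, 26, 3580, 37), (30, BOS, ATL, 35, 8650, 11), (30, BOS, ATL, 35, 8650, 37), (4, SFO, CHI, 1, 8790, 14), (4, SFO, CHI, 15, 2810, 14), (4, SFO, CHI, 29, 6130, 14), (4, SFO, CHI, 35, 1930, 14), (4, SFO, CHI, 39, 3870, 14)}
Filtering on fno = 15 and dist <= 8790 leaves {(14, SFO, SEA, 15, 2810, 32), (26, SFO, DEN, 15, 2810, 9), (4, SFO, CHI, 15, 2810, 14)}.
π_{fno, hours, dst} gives {(15, 14, SFO), (15, 32, SFO), (15, 9, SFO)}.

{(15, 14, SFO), (15, 32, SFO), (15, 9, SFO)}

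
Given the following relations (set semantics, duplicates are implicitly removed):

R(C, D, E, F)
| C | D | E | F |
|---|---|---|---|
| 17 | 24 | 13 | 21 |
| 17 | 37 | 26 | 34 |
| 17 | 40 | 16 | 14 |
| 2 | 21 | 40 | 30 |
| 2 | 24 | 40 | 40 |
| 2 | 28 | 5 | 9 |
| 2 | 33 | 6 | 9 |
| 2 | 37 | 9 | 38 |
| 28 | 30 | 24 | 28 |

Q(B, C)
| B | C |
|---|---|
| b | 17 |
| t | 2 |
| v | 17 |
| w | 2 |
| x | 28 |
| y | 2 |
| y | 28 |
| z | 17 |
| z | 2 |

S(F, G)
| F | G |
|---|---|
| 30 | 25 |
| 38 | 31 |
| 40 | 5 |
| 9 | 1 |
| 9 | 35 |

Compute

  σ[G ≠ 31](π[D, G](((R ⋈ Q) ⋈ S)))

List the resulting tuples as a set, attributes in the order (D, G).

Joining R and Q on C yields {(17, 24, 13, 21, b), (17, 24, 13, 21, v), (17, 24, 13, 21, z), (17, 37, 26, 34, b), (17, 37, 26, 34, v), (17, 37, 26, 34, z), (17, 40, 16, 14, b), (17, 40, 16, 14, v), (17, 40, 16, 14, z), (2, 21, 40, 30, t), (2, 21, 40, 30, w), (2, 21, 40, 30, y), (2, 21, 40, 30, z), (2, 24, 40, 40, t), (2, 24, 40, 40, w), (2, 24, 40, 40, y), (2, 24, 40, 40, z), (2, 28, 5, 9, t), (2, 28, 5, 9, w), (2, 28, 5, 9, y), (2, 28, 5, 9, z), (2, 33, 6, 9, t), (2, 33, 6, 9, w), (2, 33, 6, 9, y), (2, 33, 6, 9, z), (2, 37, 9, 38, t), (2, 37, 9, 38, w), (2, 37, 9, 38, y), (2, 37, 9, 38, z), (28, 30, 24, 28, x), (28, 30, 24, 28, y)}.
Joining (R ⋈ Q) and S on F yields {(2, 21, 40, 30, t, 25), (2, 21, 40, 30, w, 25), (2, 21, 40, 30, y, 25), (2, 21, 40, 30, z, 25), (2, 24, 40, 40, t, 5), (2, 24, 40, 40, w, 5), (2, 24, 40, 40, y, 5), (2, 24, 40, 40, z, 5), (2, 28, 5, 9, t, 1), (2, 28, 5, 9, t, 35), (2, 28, 5, 9, w, 1), (2, 28, 5, 9, w, 35), (2, 28, 5, 9, y, 1), (2, 28, 5, 9, y, 35), (2, 28, 5, 9, z, 1), (2, 28, 5, 9, z, 35), (2, 33, 6, 9, t, 1), (2, 33, 6, 9, t, 35), (2, 33, 6, 9, w, 1), (2, 33, 6, 9, w, 35), (2, 33, 6, 9, y, 1), (2, 33, 6, 9, y, 35), (2, 33, 6, 9, z, 1), (2, 33, 6, 9, z, 35), (2, 37, 9, 38, t, 31), (2, 37, 9, 38, w, 31), (2, 37, 9, 38, y, 31), (2, 37, 9, 38, z, 31)}.
π[D, G]: project onto (D, G) (21 duplicate(s) eliminated) → {(21, 25), (24, 5), (28, 1), (28, 35), (33, 1), (33, 35), (37, 31)}
Filtering on G ≠ 31 leaves {(21, 25), (24, 5), (28, 1), (28, 35), (33, 1), (33, 35)}.

{(21, 25), (24, 5), (28, 1), (28, 35), (33, 1), (33, 35)}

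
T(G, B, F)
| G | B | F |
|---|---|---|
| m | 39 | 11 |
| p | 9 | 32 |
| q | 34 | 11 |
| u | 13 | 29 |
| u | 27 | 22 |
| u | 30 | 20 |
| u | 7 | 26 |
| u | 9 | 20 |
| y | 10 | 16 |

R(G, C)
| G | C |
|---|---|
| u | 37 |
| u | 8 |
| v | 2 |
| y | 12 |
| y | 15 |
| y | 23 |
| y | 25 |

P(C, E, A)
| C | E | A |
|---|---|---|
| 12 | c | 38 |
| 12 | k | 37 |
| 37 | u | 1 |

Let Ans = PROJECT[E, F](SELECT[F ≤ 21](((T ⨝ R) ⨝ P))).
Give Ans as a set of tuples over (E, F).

{(c, 16), (k, 16), (u, 20)}

T ⋈ R (natural join on G): {(u, 13, 29, 37), (u, 13, 29, 8), (u, 27, 22, 37), (u, 27, 22, 8), (u, 30, 20, 37), (u, 30, 20, 8), (u, 7, 26, 37), (u, 7, 26, 8), (u, 9, 20, 37), (u, 9, 20, 8), (y, 10, 16, 12), (y, 10, 16, 15), (y, 10, 16, 23), (y, 10, 16, 25)}
(T ⨝ R) ⋈ P (natural join on C): {(u, 13, 29, 37, u, 1), (u, 27, 22, 37, u, 1), (u, 30, 20, 37, u, 1), (u, 7, 26, 37, u, 1), (u, 9, 20, 37, u, 1), (y, 10, 16, 12, c, 38), (y, 10, 16, 12, k, 37)}
Apply σ_{F ≤ 21}; surviving tuples: {(u, 30, 20, 37, u, 1), (u, 9, 20, 37, u, 1), (y, 10, 16, 12, c, 38), (y, 10, 16, 12, k, 37)}
π_{E, F} gives {(c, 16), (k, 16), (u, 20)} (1 duplicate(s) eliminated).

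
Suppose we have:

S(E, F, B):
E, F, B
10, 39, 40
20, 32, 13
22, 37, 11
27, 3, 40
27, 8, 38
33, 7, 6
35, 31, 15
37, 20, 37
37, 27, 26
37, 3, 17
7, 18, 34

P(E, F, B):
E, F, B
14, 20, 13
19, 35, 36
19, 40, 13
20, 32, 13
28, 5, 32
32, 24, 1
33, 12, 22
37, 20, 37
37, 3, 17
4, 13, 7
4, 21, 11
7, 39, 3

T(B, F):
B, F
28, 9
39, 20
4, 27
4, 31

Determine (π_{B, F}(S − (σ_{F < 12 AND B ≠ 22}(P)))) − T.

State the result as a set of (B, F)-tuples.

{(11, 37), (13, 32), (15, 31), (26, 27), (34, 18), (37, 20), (38, 8), (40, 3), (40, 39), (6, 7)}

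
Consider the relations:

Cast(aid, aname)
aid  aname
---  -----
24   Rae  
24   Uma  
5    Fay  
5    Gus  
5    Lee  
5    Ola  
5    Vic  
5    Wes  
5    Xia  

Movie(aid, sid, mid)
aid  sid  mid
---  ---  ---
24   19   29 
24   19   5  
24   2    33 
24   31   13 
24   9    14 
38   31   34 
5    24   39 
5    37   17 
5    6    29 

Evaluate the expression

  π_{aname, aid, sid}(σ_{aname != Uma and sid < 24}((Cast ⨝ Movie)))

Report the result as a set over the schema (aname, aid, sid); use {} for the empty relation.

Natural join on aid: {(24, Rae, 19, 29), (24, Rae, 19, 5), (24, Rae, 2, 33), (24, Rae, 31, 13), (24, Rae, 9, 14), (24, Uma, 19, 29), (24, Uma, 19, 5), (24, Uma, 2, 33), (24, Uma, 31, 13), (24, Uma, 9, 14), (5, Fay, 24, 39), (5, Fay, 37, 17), (5, Fay, 6, 29), (5, Gus, 24, 39), (5, Gus, 37, 17), (5, Gus, 6, 29), (5, Lee, 24, 39), (5, Lee, 37, 17), (5, Lee, 6, 29), (5, Ola, 24, 39), (5, Ola, 37, 17), (5, Ola, 6, 29), (5, Vic, 24, 39), (5, Vic, 37, 17), (5, Vic, 6, 29), (5, Wes, 24, 39), (5, Wes, 37, 17), (5, Wes, 6, 29), (5, Xia, 24, 39), (5, Xia, 37, 17), (5, Xia, 6, 29)}
Filtering on aname != Uma and sid < 24 leaves {(24, Rae, 19, 29), (24, Rae, 19, 5), (24, Rae, 2, 33), (24, Rae, 9, 14), (5, Fay, 6, 29), (5, Gus, 6, 29), (5, Lee, 6, 29), (5, Ola, 6, 29), (5, Vic, 6, 29), (5, Wes, 6, 29), (5, Xia, 6, 29)}.
Keep only column(s) aname, aid, sid (1 duplicate(s) eliminated): {(Fay, 5, 6), (Gus, 5, 6), (Lee, 5, 6), (Ola, 5, 6), (Rae, 24, 19), (Rae, 24, 2), (Rae, 24, 9), (Vic, 5, 6), (Wes, 5, 6), (Xia, 5, 6)}

{(Fay, 5, 6), (Gus, 5, 6), (Lee, 5, 6), (Ola, 5, 6), (Rae, 24, 19), (Rae, 24, 2), (Rae, 24, 9), (Vic, 5, 6), (Wes, 5, 6), (Xia, 5, 6)}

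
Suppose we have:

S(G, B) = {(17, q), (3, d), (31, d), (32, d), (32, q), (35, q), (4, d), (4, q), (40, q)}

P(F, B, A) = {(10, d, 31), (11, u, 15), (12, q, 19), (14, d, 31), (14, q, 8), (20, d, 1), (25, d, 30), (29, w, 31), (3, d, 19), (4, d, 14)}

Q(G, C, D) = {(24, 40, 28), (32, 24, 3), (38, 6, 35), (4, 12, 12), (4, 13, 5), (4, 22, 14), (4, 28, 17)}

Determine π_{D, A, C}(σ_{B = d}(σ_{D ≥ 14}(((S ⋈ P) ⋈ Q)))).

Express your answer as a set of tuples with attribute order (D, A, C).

Joining S and P on B yields {(17, q, 12, 19), (17, q, 14, 8), (3, d, 10, 31), (3, d, 14, 31), (3, d, 20, 1), (3, d, 25, 30), (3, d, 3, 19), (3, d, 4, 14), (31, d, 10, 31), (31, d, 14, 31), (31, d, 20, 1), (31, d, 25, 30), (31, d, 3, 19), (31, d, 4, 14), (32, d, 10, 31), (32, d, 14, 31), (32, d, 20, 1), (32, d, 25, 30), (32, d, 3, 19), (32, d, 4, 14), (32, q, 12, 19), (32, q, 14, 8), (35, q, 12, 19), (35, q, 14, 8), (4, d, 10, 31), (4, d, 14, 31), (4, d, 20, 1), (4, d, 25, 30), (4, d, 3, 19), (4, d, 4, 14), (4, q, 12, 19), (4, q, 14, 8), (40, q, 12, 19), (40, q, 14, 8)}.
Joining (S ⋈ P) and Q on G yields {(32, d, 10, 31, 24, 3), (32, d, 14, 31, 24, 3), (32, d, 20, 1, 24, 3), (32, d, 25, 30, 24, 3), (32, d, 3, 19, 24, 3), (32, d, 4, 14, 24, 3), (32, q, 12, 19, 24, 3), (32, q, 14, 8, 24, 3), (4, d, 10, 31, 12, 12), (4, d, 10, 31, 13, 5), (4, d, 10, 31, 22, 14), (4, d, 10, 31, 28, 17), (4, d, 14, 31, 12, 12), (4, d, 14, 31, 13, 5), (4, d, 14, 31, 22, 14), (4, d, 14, 31, 28, 17), (4, d, 20, 1, 12, 12), (4, d, 20, 1, 13, 5), (4, d, 20, 1, 22, 14), (4, d, 20, 1, 28, 17), (4, d, 25, 30, 12, 12), (4, d, 25, 30, 13, 5), (4, d, 25, 30, 22, 14), (4, d, 25, 30, 28, 17), (4, d, 3, 19, 12, 12), (4, d, 3, 19, 13, 5), (4, d, 3, 19, 22, 14), (4, d, 3, 19, 28, 17), (4, d, 4, 14, 12, 12), (4, d, 4, 14, 13, 5), (4, d, 4, 14, 22, 14), (4, d, 4, 14, 28, 17), (4, q, 12, 19, 12, 12), (4, q, 12, 19, 13, 5), (4, q, 12, 19, 22, 14), (4, q, 12, 19, 28, 17), (4, q, 14, 8, 12, 12), (4, q, 14, 8, 13, 5), (4, q, 14, 8, 22, 14), (4, q, 14, 8, 28, 17)}.
Selection D ≥ 14: {(4, d, 10, 31, 22, 14), (4, d, 10, 31, 28, 17), (4, d, 14, 31, 22, 14), (4, d, 14, 31, 28, 17), (4, d, 20, 1, 22, 14), (4, d, 20, 1, 28, 17), (4, d, 25, 30, 22, 14), (4, d, 25, 30, 28, 17), (4, d, 3, 19, 22, 14), (4, d, 3, 19, 28, 17), (4, d, 4, 14, 22, 14), (4, d, 4, 14, 28, 17), (4, q, 12, 19, 22, 14), (4, q, 12, 19, 28, 17), (4, q, 14, 8, 22, 14), (4, q, 14, 8, 28, 17)}
Selection B = d: {(4, d, 10, 31, 22, 14), (4, d, 10, 31, 28, 17), (4, d, 14, 31, 22, 14), (4, d, 14, 31, 28, 17), (4, d, 20, 1, 22, 14), (4, d, 20, 1, 28, 17), (4, d, 25, 30, 22, 14), (4, d, 25, 30, 28, 17), (4, d, 3, 19, 22, 14), (4, d, 3, 19, 28, 17), (4, d, 4, 14, 22, 14), (4, d, 4, 14, 28, 17)}
Keep only column(s) D, A, C (2 duplicate(s) eliminated): {(14, 1, 22), (14, 14, 22), (14, 19, 22), (14, 30, 22), (14, 31, 22), (17, 1, 28), (17, 14, 28), (17, 19, 28), (17, 30, 28), (17, 31, 28)}

{(14, 1, 22), (14, 14, 22), (14, 19, 22), (14, 30, 22), (14, 31, 22), (17, 1, 28), (17, 14, 28), (17, 19, 28), (17, 30, 28), (17, 31, 28)}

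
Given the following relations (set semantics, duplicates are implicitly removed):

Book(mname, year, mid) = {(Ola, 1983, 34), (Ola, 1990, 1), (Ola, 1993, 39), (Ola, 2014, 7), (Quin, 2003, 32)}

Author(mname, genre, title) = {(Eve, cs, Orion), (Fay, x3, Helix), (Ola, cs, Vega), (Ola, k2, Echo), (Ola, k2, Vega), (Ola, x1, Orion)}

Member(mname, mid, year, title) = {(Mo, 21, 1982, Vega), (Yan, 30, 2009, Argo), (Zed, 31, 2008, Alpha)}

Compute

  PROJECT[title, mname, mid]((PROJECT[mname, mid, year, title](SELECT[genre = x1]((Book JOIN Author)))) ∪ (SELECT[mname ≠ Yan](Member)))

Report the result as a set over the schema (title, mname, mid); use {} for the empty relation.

{(Alpha, Zed, 31), (Orion, Ola, 1), (Orion, Ola, 34), (Orion, Ola, 39), (Orion, Ola, 7), (Vega, Mo, 21)}

Natural join on mname: {(Ola, 1983, 34, cs, Vega), (Ola, 1983, 34, k2, Echo), (Ola, 1983, 34, k2, Vega), (Ola, 1983, 34, x1, Orion), (Ola, 1990, 1, cs, Vega), (Ola, 1990, 1, k2, Echo), (Ola, 1990, 1, k2, Vega), (Ola, 1990, 1, x1, Orion), (Ola, 1993, 39, cs, Vega), (Ola, 1993, 39, k2, Echo), (Ola, 1993, 39, k2, Vega), (Ola, 1993, 39, x1, Orion), (Ola, 2014, 7, cs, Vega), (Ola, 2014, 7, k2, Echo), (Ola, 2014, 7, k2, Vega), (Ola, 2014, 7, x1, Orion)}
Filtering on genre = x1 leaves {(Ola, 1983, 34, x1, Orion), (Ola, 1990, 1, x1, Orion), (Ola, 1993, 39, x1, Orion), (Ola, 2014, 7, x1, Orion)}.
Projecting to mname, mid, year, title: {(Ola, 1, 1990, Orion), (Ola, 34, 1983, Orion), (Ola, 39, 1993, Orion), (Ola, 7, 2014, Orion)}
Filtering on mname ≠ Yan leaves {(Mo, 21, 1982, Vega), (Zed, 31, 2008, Alpha)}.
Union: {(Ola, 1, 1990, Orion), (Ola, 34, 1983, Orion), (Ola, 39, 1993, Orion), (Ola, 7, 2014, Orion)} with {(Mo, 21, 1982, Vega), (Zed, 31, 2008, Alpha)} → {(Mo, 21, 1982, Vega), (Ola, 1, 1990, Orion), (Ola, 34, 1983, Orion), (Ola, 39, 1993, Orion), (Ola, 7, 2014, Orion), (Zed, 31, 2008, Alpha)}
Projecting to title, mname, mid: {(Alpha, Zed, 31), (Orion, Ola, 1), (Orion, Ola, 34), (Orion, Ola, 39), (Orion, Ola, 7), (Vega, Mo, 21)}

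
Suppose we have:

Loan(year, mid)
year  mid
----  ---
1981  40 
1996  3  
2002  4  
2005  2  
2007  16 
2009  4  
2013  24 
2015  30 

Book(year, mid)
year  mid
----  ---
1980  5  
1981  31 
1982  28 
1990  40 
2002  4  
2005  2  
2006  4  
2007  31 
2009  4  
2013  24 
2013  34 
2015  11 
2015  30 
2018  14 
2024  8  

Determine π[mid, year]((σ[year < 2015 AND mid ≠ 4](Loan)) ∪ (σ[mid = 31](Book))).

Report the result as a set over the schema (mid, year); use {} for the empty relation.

{(16, 2007), (2, 2005), (24, 2013), (3, 1996), (31, 1981), (31, 2007), (40, 1981)}

Filtering on year < 2015 AND mid ≠ 4 leaves {(1981, 40), (1996, 3), (2005, 2), (2007, 16), (2013, 24)}.
Filtering on mid = 31 leaves {(1981, 31), (2007, 31)}.
Union: {(1981, 40), (1996, 3), (2005, 2), (2007, 16), (2013, 24)} with {(1981, 31), (2007, 31)} → {(1981, 31), (1981, 40), (1996, 3), (2005, 2), (2007, 16), (2007, 31), (2013, 24)}
π[mid, year]: project onto (mid, year) → {(16, 2007), (2, 2005), (24, 2013), (3, 1996), (31, 1981), (31, 2007), (40, 1981)}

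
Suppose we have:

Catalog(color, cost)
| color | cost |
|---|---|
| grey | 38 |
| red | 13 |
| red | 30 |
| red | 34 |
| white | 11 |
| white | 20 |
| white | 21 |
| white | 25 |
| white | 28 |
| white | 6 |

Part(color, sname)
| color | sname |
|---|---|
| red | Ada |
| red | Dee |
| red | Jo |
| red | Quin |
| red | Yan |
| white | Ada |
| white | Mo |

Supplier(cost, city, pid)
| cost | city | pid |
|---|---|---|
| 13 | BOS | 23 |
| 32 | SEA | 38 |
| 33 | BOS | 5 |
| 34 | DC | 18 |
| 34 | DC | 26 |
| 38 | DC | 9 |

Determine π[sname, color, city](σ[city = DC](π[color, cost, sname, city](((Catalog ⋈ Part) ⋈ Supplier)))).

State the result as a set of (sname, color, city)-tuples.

Natural join on color: {(red, 13, Ada), (red, 13, Dee), (red, 13, Jo), (red, 13, Quin), (red, 13, Yan), (red, 30, Ada), (red, 30, Dee), (red, 30, Jo), (red, 30, Quin), (red, 30, Yan), (red, 34, Ada), (red, 34, Dee), (red, 34, Jo), (red, 34, Quin), (red, 34, Yan), (white, 11, Ada), (white, 11, Mo), (white, 20, Ada), (white, 20, Mo), (white, 21, Ada), (white, 21, Mo), (white, 25, Ada), (white, 25, Mo), (white, 28, Ada), (white, 28, Mo), (white, 6, Ada), (white, 6, Mo)}
Natural join on cost: {(red, 13, Ada, BOS, 23), (red, 13, Dee, BOS, 23), (red, 13, Jo, BOS, 23), (red, 13, Quin, BOS, 23), (red, 13, Yan, BOS, 23), (red, 34, Ada, DC, 18), (red, 34, Ada, DC, 26), (red, 34, Dee, DC, 18), (red, 34, Dee, DC, 26), (red, 34, Jo, DC, 18), (red, 34, Jo, DC, 26), (red, 34, Quin, DC, 18), (red, 34, Quin, DC, 26), (red, 34, Yan, DC, 18), (red, 34, Yan, DC, 26)}
Keep only column(s) color, cost, sname, city (5 duplicate(s) eliminated): {(red, 13, Ada, BOS), (red, 13, Dee, BOS), (red, 13, Jo, BOS), (red, 13, Quin, BOS), (red, 13, Yan, BOS), (red, 34, Ada, DC), (red, 34, Dee, DC), (red, 34, Jo, DC), (red, 34, Quin, DC), (red, 34, Yan, DC)}
Apply σ_{city = DC}; surviving tuples: {(red, 34, Ada, DC), (red, 34, Dee, DC), (red, 34, Jo, DC), (red, 34, Quin, DC), (red, 34, Yan, DC)}
Keep only column(s) sname, color, city: {(Ada, red, DC), (Dee, red, DC), (Jo, red, DC), (Quin, red, DC), (Yan, red, DC)}

{(Ada, red, DC), (Dee, red, DC), (Jo, red, DC), (Quin, red, DC), (Yan, red, DC)}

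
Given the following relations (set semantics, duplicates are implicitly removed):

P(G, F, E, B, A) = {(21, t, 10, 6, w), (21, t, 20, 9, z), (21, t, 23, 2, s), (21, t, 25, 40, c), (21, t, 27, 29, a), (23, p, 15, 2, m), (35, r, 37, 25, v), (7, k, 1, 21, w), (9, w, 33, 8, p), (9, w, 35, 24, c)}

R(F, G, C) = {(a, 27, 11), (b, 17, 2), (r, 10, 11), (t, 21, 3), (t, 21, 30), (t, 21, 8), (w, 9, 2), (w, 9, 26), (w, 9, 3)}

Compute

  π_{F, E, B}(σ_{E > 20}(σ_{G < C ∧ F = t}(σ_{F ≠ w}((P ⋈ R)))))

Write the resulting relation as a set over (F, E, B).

P ⋈ R (natural join on G, F): {(21, t, 10, 6, w, 3), (21, t, 10, 6, w, 30), (21, t, 10, 6, w, 8), (21, t, 20, 9, z, 3), (21, t, 20, 9, z, 30), (21, t, 20, 9, z, 8), (21, t, 23, 2, s, 3), (21, t, 23, 2, s, 30), (21, t, 23, 2, s, 8), (21, t, 25, 40, c, 3), (21, t, 25, 40, c, 30), (21, t, 25, 40, c, 8), (21, t, 27, 29, a, 3), (21, t, 27, 29, a, 30), (21, t, 27, 29, a, 8), (9, w, 33, 8, p, 2), (9, w, 33, 8, p, 26), (9, w, 33, 8, p, 3), (9, w, 35, 24, c, 2), (9, w, 35, 24, c, 26), (9, w, 35, 24, c, 3)}
Apply σ_{F ≠ w}; surviving tuples: {(21, t, 10, 6, w, 3), (21, t, 10, 6, w, 30), (21, t, 10, 6, w, 8), (21, t, 20, 9, z, 3), (21, t, 20, 9, z, 30), (21, t, 20, 9, z, 8), (21, t, 23, 2, s, 3), (21, t, 23, 2, s, 30), (21, t, 23, 2, s, 8), (21, t, 25, 40, c, 3), (21, t, 25, 40, c, 30), (21, t, 25, 40, c, 8), (21, t, 27, 29, a, 3), (21, t, 27, 29, a, 30), (21, t, 27, 29, a, 8)}
Apply σ_{G < C ∧ F = t}; surviving tuples: {(21, t, 10, 6, w, 30), (21, t, 20, 9, z, 30), (21, t, 23, 2, s, 30), (21, t, 25, 40, c, 30), (21, t, 27, 29, a, 30)}
Apply σ_{E > 20}; surviving tuples: {(21, t, 23, 2, s, 30), (21, t, 25, 40, c, 30), (21, t, 27, 29, a, 30)}
Keep only column(s) F, E, B: {(t, 23, 2), (t, 25, 40), (t, 27, 29)}

{(t, 23, 2), (t, 25, 40), (t, 27, 29)}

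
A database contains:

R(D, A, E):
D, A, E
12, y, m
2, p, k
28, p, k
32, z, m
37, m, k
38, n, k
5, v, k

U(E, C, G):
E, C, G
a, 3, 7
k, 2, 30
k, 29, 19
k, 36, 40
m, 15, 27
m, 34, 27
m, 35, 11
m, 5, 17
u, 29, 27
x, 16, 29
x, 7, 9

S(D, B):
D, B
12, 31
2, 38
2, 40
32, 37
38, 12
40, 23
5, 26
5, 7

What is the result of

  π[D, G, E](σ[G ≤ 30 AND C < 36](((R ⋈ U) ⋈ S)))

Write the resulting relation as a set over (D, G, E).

{(12, 11, m), (12, 17, m), (12, 27, m), (2, 19, k), (2, 30, k), (32, 11, m), (32, 17, m), (32, 27, m), (38, 19, k), (38, 30, k), (5, 19, k), (5, 30, k)}

Joining R and U on E yields {(12, y, m, 15, 27), (12, y, m, 34, 27), (12, y, m, 35, 11), (12, y, m, 5, 17), (2, p, k, 2, 30), (2, p, k, 29, 19), (2, p, k, 36, 40), (28, p, k, 2, 30), (28, p, k, 29, 19), (28, p, k, 36, 40), (32, z, m, 15, 27), (32, z, m, 34, 27), (32, z, m, 35, 11), (32, z, m, 5, 17), (37, m, k, 2, 30), (37, m, k, 29, 19), (37, m, k, 36, 40), (38, n, k, 2, 30), (38, n, k, 29, 19), (38, n, k, 36, 40), (5, v, k, 2, 30), (5, v, k, 29, 19), (5, v, k, 36, 40)}.
Joining (R ⋈ U) and S on D yields {(12, y, m, 15, 27, 31), (12, y, m, 34, 27, 31), (12, y, m, 35, 11, 31), (12, y, m, 5, 17, 31), (2, p, k, 2, 30, 38), (2, p, k, 2, 30, 40), (2, p, k, 29, 19, 38), (2, p, k, 29, 19, 40), (2, p, k, 36, 40, 38), (2, p, k, 36, 40, 40), (32, z, m, 15, 27, 37), (32, z, m, 34, 27, 37), (32, z, m, 35, 11, 37), (32, z, m, 5, 17, 37), (38, n, k, 2, 30, 12), (38, n, k, 29, 19, 12), (38, n, k, 36, 40, 12), (5, v, k, 2, 30, 26), (5, v, k, 2, 30, 7), (5, v, k, 29, 19, 26), (5, v, k, 29, 19, 7), (5, v, k, 36, 40, 26), (5, v, k, 36, 40, 7)}.
Filtering on G ≤ 30 AND C < 36 leaves {(12, y, m, 15, 27, 31), (12, y, m, 34, 27, 31), (12, y, m, 35, 11, 31), (12, y, m, 5, 17, 31), (2, p, k, 2, 30, 38), (2, p, k, 2, 30, 40), (2, p, k, 29, 19, 38), (2, p, k, 29, 19, 40), (32, z, m, 15, 27, 37), (32, z, m, 34, 27, 37), (32, z, m, 35, 11, 37), (32, z, m, 5, 17, 37), (38, n, k, 2, 30, 12), (38, n, k, 29, 19, 12), (5, v, k, 2, 30, 26), (5, v, k, 2, 30, 7), (5, v, k, 29, 19, 26), (5, v, k, 29, 19, 7)}.
π_{D, G, E} gives {(12, 11, m), (12, 17, m), (12, 27, m), (2, 19, k), (2, 30, k), (32, 11, m), (32, 17, m), (32, 27, m), (38, 19, k), (38, 30, k), (5, 19, k), (5, 30, k)} (6 duplicate(s) eliminated).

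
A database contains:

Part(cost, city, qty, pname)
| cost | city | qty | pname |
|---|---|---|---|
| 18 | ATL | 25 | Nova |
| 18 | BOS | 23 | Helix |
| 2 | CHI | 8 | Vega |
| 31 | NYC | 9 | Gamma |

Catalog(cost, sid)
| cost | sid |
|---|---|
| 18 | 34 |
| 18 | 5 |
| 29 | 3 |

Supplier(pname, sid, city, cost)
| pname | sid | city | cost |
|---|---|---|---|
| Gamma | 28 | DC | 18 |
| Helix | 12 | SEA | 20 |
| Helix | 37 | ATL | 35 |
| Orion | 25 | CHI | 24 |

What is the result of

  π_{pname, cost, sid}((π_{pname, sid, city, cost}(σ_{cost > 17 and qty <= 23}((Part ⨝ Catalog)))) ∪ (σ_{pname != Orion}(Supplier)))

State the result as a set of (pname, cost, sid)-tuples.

{(Gamma, 18, 28), (Helix, 18, 34), (Helix, 18, 5), (Helix, 20, 12), (Helix, 35, 37)}

Part ⋈ Catalog (natural join on cost): {(18, ATL, 25, Nova, 34), (18, ATL, 25, Nova, 5), (18, BOS, 23, Helix, 34), (18, BOS, 23, Helix, 5)}
Apply σ_{cost > 17 and qty <= 23}; surviving tuples: {(18, BOS, 23, Helix, 34), (18, BOS, 23, Helix, 5)}
Projecting to pname, sid, city, cost: {(Helix, 34, BOS, 18), (Helix, 5, BOS, 18)}
Apply σ_{pname != Orion}; surviving tuples: {(Gamma, 28, DC, 18), (Helix, 12, SEA, 20), (Helix, 37, ATL, 35)}
Union: {(Helix, 34, BOS, 18), (Helix, 5, BOS, 18)} with {(Gamma, 28, DC, 18), (Helix, 12, SEA, 20), (Helix, 37, ATL, 35)} → {(Gamma, 28, DC, 18), (Helix, 12, SEA, 20), (Helix, 34, BOS, 18), (Helix, 37, ATL, 35), (Helix, 5, BOS, 18)}
Projecting to pname, cost, sid: {(Gamma, 18, 28), (Helix, 18, 34), (Helix, 18, 5), (Helix, 20, 12), (Helix, 35, 37)}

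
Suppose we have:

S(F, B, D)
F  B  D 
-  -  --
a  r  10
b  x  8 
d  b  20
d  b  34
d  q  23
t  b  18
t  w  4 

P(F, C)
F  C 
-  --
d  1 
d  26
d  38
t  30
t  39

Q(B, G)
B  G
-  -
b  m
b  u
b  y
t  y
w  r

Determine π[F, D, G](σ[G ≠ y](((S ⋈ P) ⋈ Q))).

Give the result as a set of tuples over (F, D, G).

{(d, 20, m), (d, 20, u), (d, 34, m), (d, 34, u), (t, 18, m), (t, 18, u), (t, 4, r)}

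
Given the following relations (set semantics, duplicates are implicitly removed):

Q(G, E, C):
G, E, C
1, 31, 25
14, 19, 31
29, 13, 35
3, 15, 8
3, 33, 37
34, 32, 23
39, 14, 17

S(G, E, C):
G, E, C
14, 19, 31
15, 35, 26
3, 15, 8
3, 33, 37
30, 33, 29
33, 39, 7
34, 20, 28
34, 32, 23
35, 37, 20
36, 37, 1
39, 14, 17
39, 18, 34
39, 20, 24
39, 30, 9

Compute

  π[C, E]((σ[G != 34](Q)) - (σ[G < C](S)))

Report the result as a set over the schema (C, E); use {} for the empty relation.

{(17, 14), (25, 31), (35, 13)}

Selection G != 34: {(1, 31, 25), (14, 19, 31), (29, 13, 35), (3, 15, 8), (3, 33, 37), (39, 14, 17)}
Selection G < C: {(14, 19, 31), (15, 35, 26), (3, 15, 8), (3, 33, 37)}
Set difference of the two operands is {(1, 31, 25), (29, 13, 35), (39, 14, 17)}.
Projecting to C, E: {(17, 14), (25, 31), (35, 13)}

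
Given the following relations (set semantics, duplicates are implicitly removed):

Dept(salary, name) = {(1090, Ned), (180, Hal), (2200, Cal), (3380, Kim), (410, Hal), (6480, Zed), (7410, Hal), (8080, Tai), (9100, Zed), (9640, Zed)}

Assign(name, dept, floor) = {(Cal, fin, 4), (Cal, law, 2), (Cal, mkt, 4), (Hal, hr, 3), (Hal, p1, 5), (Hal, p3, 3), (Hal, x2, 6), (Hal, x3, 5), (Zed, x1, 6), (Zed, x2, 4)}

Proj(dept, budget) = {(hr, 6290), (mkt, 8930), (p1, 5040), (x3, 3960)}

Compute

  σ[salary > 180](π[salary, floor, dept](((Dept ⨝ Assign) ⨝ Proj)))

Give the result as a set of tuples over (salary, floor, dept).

Natural join on name: {(180, Hal, hr, 3), (180, Hal, p1, 5), (180, Hal, p3, 3), (180, Hal, x2, 6), (180, Hal, x3, 5), (2200, Cal, fin, 4), (2200, Cal, law, 2), (2200, Cal, mkt, 4), (410, Hal, hr, 3), (410, Hal, p1, 5), (410, Hal, p3, 3), (410, Hal, x2, 6), (410, Hal, x3, 5), (6480, Zed, x1, 6), (6480, Zed, x2, 4), (7410, Hal, hr, 3), (7410, Hal, p1, 5), (7410, Hal, p3, 3), (7410, Hal, x2, 6), (7410, Hal, x3, 5), (9100, Zed, x1, 6), (9100, Zed, x2, 4), (9640, Zed, x1, 6), (9640, Zed, x2, 4)}
Natural join on dept: {(180, Hal, hr, 3, 6290), (180, Hal, p1, 5, 5040), (180, Hal, x3, 5, 3960), (2200, Cal, mkt, 4, 8930), (410, Hal, hr, 3, 6290), (410, Hal, p1, 5, 5040), (410, Hal, x3, 5, 3960), (7410, Hal, hr, 3, 6290), (7410, Hal, p1, 5, 5040), (7410, Hal, x3, 5, 3960)}
Projecting to salary, floor, dept: {(180, 3, hr), (180, 5, p1), (180, 5, x3), (2200, 4, mkt), (410, 3, hr), (410, 5, p1), (410, 5, x3), (7410, 3, hr), (7410, 5, p1), (7410, 5, x3)}
σ[salary > 180]: keep tuples satisfying salary > 180 → {(2200, 4, mkt), (410, 3, hr), (410, 5, p1), (410, 5, x3), (7410, 3, hr), (7410, 5, p1), (7410, 5, x3)}

{(2200, 4, mkt), (410, 3, hr), (410, 5, p1), (410, 5, x3), (7410, 3, hr), (7410, 5, p1), (7410, 5, x3)}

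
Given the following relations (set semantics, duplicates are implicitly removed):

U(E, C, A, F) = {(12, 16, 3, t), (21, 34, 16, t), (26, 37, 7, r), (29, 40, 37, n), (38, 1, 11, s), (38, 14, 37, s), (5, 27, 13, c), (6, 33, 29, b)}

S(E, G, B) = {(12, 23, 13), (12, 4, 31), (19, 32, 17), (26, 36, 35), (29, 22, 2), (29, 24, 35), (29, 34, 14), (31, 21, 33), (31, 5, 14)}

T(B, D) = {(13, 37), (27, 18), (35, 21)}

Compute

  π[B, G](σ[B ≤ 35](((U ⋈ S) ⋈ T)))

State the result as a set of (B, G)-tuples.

{(13, 23), (35, 24), (35, 36)}

U ⋈ S (natural join on E): {(12, 16, 3, t, 23, 13), (12, 16, 3, t, 4, 31), (26, 37, 7, r, 36, 35), (29, 40, 37, n, 22, 2), (29, 40, 37, n, 24, 35), (29, 40, 37, n, 34, 14)}
(U ⋈ S) ⋈ T (natural join on B): {(12, 16, 3, t, 23, 13, 37), (26, 37, 7, r, 36, 35, 21), (29, 40, 37, n, 24, 35, 21)}
Filtering on B ≤ 35 leaves {(12, 16, 3, t, 23, 13, 37), (26, 37, 7, r, 36, 35, 21), (29, 40, 37, n, 24, 35, 21)}.
Projecting to B, G: {(13, 23), (35, 24), (35, 36)}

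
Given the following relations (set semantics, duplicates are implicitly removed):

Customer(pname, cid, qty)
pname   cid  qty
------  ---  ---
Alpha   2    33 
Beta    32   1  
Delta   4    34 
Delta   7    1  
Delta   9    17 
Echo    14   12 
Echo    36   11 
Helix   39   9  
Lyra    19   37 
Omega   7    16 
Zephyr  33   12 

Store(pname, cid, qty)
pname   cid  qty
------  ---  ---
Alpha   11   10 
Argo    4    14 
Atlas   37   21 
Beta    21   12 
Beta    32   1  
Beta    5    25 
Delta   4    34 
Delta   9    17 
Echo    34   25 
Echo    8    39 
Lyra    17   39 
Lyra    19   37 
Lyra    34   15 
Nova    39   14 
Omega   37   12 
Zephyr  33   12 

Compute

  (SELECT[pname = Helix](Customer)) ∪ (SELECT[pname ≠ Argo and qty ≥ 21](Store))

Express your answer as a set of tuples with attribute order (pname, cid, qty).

{(Atlas, 37, 21), (Beta, 5, 25), (Delta, 4, 34), (Echo, 34, 25), (Echo, 8, 39), (Helix, 39, 9), (Lyra, 17, 39), (Lyra, 19, 37)}

Apply σ_{pname = Helix}; surviving tuples: {(Helix, 39, 9)}
Apply σ_{pname ≠ Argo and qty ≥ 21}; surviving tuples: {(Atlas, 37, 21), (Beta, 5, 25), (Delta, 4, 34), (Echo, 34, 25), (Echo, 8, 39), (Lyra, 17, 39), (Lyra, 19, 37)}
Set union of the two operands is {(Atlas, 37, 21), (Beta, 5, 25), (Delta, 4, 34), (Echo, 34, 25), (Echo, 8, 39), (Helix, 39, 9), (Lyra, 17, 39), (Lyra, 19, 37)}.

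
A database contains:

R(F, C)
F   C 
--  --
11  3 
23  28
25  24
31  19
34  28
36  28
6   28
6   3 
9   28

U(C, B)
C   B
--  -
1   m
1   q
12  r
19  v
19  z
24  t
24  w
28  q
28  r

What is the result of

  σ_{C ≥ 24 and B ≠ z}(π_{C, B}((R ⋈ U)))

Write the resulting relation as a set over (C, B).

Joining R and U on C yields {(23, 28, q), (23, 28, r), (25, 24, t), (25, 24, w), (31, 19, v), (31, 19, z), (34, 28, q), (34, 28, r), (36, 28, q), (36, 28, r), (6, 28, q), (6, 28, r), (9, 28, q), (9, 28, r)}.
π_{C, B} gives {(19, v), (19, z), (24, t), (24, w), (28, q), (28, r)} (8 duplicate(s) eliminated).
Apply σ_{C ≥ 24 and B ≠ z}; surviving tuples: {(24, t), (24, w), (28, q), (28, r)}

{(24, t), (24, w), (28, q), (28, r)}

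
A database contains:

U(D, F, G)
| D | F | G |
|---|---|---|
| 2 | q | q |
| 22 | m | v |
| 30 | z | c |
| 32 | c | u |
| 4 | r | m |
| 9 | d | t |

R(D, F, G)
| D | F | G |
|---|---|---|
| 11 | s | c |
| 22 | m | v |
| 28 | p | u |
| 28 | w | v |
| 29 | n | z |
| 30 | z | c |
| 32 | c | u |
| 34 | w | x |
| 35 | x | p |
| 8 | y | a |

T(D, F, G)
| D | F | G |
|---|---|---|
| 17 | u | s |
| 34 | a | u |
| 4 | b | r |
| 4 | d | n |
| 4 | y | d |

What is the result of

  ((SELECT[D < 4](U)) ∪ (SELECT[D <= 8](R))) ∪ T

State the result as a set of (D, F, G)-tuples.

Filtering on D < 4 leaves {(2, q, q)}.
Filtering on D <= 8 leaves {(8, y, a)}.
Union: {(2, q, q)} with {(8, y, a)} → {(2, q, q), (8, y, a)}
Union: {(2, q, q), (8, y, a)} with {(17, u, s), (34, a, u), (4, b, r), (4, d, n), (4, y, d)} → {(17, u, s), (2, q, q), (34, a, u), (4, b, r), (4, d, n), (4, y, d), (8, y, a)}

{(17, u, s), (2, q, q), (34, a, u), (4, b, r), (4, d, n), (4, y, d), (8, y, a)}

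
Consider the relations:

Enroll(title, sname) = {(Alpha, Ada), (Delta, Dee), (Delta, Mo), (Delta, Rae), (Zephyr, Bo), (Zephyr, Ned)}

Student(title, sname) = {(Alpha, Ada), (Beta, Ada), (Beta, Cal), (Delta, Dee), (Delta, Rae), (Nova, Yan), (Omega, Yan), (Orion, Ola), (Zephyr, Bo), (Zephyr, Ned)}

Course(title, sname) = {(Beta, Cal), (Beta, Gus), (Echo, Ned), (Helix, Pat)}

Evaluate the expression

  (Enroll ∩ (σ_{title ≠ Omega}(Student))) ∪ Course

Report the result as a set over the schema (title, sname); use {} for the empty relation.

Apply σ_{title ≠ Omega}; surviving tuples: {(Alpha, Ada), (Beta, Ada), (Beta, Cal), (Delta, Dee), (Delta, Rae), (Nova, Yan), (Orion, Ola), (Zephyr, Bo), (Zephyr, Ned)}
Intersection: {(Alpha, Ada), (Delta, Dee), (Delta, Mo), (Delta, Rae), (Zephyr, Bo), (Zephyr, Ned)} with {(Alpha, Ada), (Beta, Ada), (Beta, Cal), (Delta, Dee), (Delta, Rae), (Nova, Yan), (Orion, Ola), (Zephyr, Bo), (Zephyr, Ned)} → {(Alpha, Ada), (Delta, Dee), (Delta, Rae), (Zephyr, Bo), (Zephyr, Ned)}
Union: {(Alpha, Ada), (Delta, Dee), (Delta, Rae), (Zephyr, Bo), (Zephyr, Ned)} with {(Beta, Cal), (Beta, Gus), (Echo, Ned), (Helix, Pat)} → {(Alpha, Ada), (Beta, Cal), (Beta, Gus), (Delta, Dee), (Delta, Rae), (Echo, Ned), (Helix, Pat), (Zephyr, Bo), (Zephyr, Ned)}

{(Alpha, Ada), (Beta, Cal), (Beta, Gus), (Delta, Dee), (Delta, Rae), (Echo, Ned), (Helix, Pat), (Zephyr, Bo), (Zephyr, Ned)}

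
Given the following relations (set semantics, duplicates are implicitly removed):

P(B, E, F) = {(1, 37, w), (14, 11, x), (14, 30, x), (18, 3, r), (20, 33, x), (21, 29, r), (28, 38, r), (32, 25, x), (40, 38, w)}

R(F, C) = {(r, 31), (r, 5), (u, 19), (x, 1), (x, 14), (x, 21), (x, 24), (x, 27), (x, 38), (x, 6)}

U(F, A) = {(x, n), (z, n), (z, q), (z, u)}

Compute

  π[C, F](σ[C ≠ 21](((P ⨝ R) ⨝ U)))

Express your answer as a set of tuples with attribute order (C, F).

Joining P and R on F yields {(14, 11, x, 1), (14, 11, x, 14), (14, 11, x, 21), (14, 11, x, 24), (14, 11, x, 27), (14, 11, x, 38), (14, 11, x, 6), (14, 30, x, 1), (14, 30, x, 14), (14, 30, x, 21), (14, 30, x, 24), (14, 30, x, 27), (14, 30, x, 38), (14, 30, x, 6), (18, 3, r, 31), (18, 3, r, 5), (20, 33, x, 1), (20, 33, x, 14), (20, 33, x, 21), (20, 33, x, 24), (20, 33, x, 27), (20, 33, x, 38), (20, 33, x, 6), (21, 29, r, 31), (21, 29, r, 5), (28, 38, r, 31), (28, 38, r, 5), (32, 25, x, 1), (32, 25, x, 14), (32, 25, x, 21), (32, 25, x, 24), (32, 25, x, 27), (32, 25, x, 38), (32, 25, x, 6)}.
Joining (P ⨝ R) and U on F yields {(14, 11, x, 1, n), (14, 11, x, 14, n), (14, 11, x, 21, n), (14, 11, x, 24, n), (14, 11, x, 27, n), (14, 11, x, 38, n), (14, 11, x, 6, n), (14, 30, x, 1, n), (14, 30, x, 14, n), (14, 30, x, 21, n), (14, 30, x, 24, n), (14, 30, x, 27, n), (14, 30, x, 38, n), (14, 30, x, 6, n), (20, 33, x, 1, n), (20, 33, x, 14, n), (20, 33, x, 21, n), (20, 33, x, 24, n), (20, 33, x, 27, n), (20, 33, x, 38, n), (20, 33, x, 6, n), (32, 25, x, 1, n), (32, 25, x, 14, n), (32, 25, x, 21, n), (32, 25, x, 24, n), (32, 25, x, 27, n), (32, 25, x, 38, n), (32, 25, x, 6, n)}.
Apply σ_{C ≠ 21}; surviving tuples: {(14, 11, x, 1, n), (14, 11, x, 14, n), (14, 11, x, 24, n), (14, 11, x, 27, n), (14, 11, x, 38, n), (14, 11, x, 6, n), (14, 30, x, 1, n), (14, 30, x, 14, n), (14, 30, x, 24, n), (14, 30, x, 27, n), (14, 30, x, 38, n), (14, 30, x, 6, n), (20, 33, x, 1, n), (20, 33, x, 14, n), (20, 33, x, 24, n), (20, 33, x, 27, n), (20, 33, x, 38, n), (20, 33, x, 6, n), (32, 25, x, 1, n), (32, 25, x, 14, n), (32, 25, x, 24, n), (32, 25, x, 27, n), (32, 25, x, 38, n), (32, 25, x, 6, n)}
π[C, F]: project onto (C, F) (18 duplicate(s) eliminated) → {(1, x), (14, x), (24, x), (27, x), (38, x), (6, x)}

{(1, x), (14, x), (24, x), (27, x), (38, x), (6, x)}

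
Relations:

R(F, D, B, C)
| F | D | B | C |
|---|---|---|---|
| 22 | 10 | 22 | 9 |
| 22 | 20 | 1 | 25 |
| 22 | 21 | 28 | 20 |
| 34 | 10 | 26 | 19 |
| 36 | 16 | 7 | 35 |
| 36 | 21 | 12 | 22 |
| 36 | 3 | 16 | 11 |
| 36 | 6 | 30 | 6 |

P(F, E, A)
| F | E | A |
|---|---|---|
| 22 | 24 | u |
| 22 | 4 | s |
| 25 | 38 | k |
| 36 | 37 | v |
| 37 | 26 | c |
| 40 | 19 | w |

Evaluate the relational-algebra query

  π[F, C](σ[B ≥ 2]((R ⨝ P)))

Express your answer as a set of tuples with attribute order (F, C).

{(22, 20), (22, 9), (36, 11), (36, 22), (36, 35), (36, 6)}

R ⋈ P (natural join on F): {(22, 10, 22, 9, 24, u), (22, 10, 22, 9, 4, s), (22, 20, 1, 25, 24, u), (22, 20, 1, 25, 4, s), (22, 21, 28, 20, 24, u), (22, 21, 28, 20, 4, s), (36, 16, 7, 35, 37, v), (36, 21, 12, 22, 37, v), (36, 3, 16, 11, 37, v), (36, 6, 30, 6, 37, v)}
σ[B ≥ 2]: keep tuples satisfying B ≥ 2 → {(22, 10, 22, 9, 24, u), (22, 10, 22, 9, 4, s), (22, 21, 28, 20, 24, u), (22, 21, 28, 20, 4, s), (36, 16, 7, 35, 37, v), (36, 21, 12, 22, 37, v), (36, 3, 16, 11, 37, v), (36, 6, 30, 6, 37, v)}
Keep only column(s) F, C (2 duplicate(s) eliminated): {(22, 20), (22, 9), (36, 11), (36, 22), (36, 35), (36, 6)}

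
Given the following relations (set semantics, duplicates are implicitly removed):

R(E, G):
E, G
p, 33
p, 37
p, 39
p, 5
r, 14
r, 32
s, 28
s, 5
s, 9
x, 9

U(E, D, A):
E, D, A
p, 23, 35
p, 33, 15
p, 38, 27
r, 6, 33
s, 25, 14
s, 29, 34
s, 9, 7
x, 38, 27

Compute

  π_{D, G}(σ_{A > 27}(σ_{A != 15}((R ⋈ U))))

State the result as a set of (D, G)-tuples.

{(23, 33), (23, 37), (23, 39), (23, 5), (29, 28), (29, 5), (29, 9), (6, 14), (6, 32)}

R ⋈ U (natural join on E): {(p, 33, 23, 35), (p, 33, 33, 15), (p, 33, 38, 27), (p, 37, 23, 35), (p, 37, 33, 15), (p, 37, 38, 27), (p, 39, 23, 35), (p, 39, 33, 15), (p, 39, 38, 27), (p, 5, 23, 35), (p, 5, 33, 15), (p, 5, 38, 27), (r, 14, 6, 33), (r, 32, 6, 33), (s, 28, 25, 14), (s, 28, 29, 34), (s, 28, 9, 7), (s, 5, 25, 14), (s, 5, 29, 34), (s, 5, 9, 7), (s, 9, 25, 14), (s, 9, 29, 34), (s, 9, 9, 7), (x, 9, 38, 27)}
Filtering on A != 15 leaves {(p, 33, 23, 35), (p, 33, 38, 27), (p, 37, 23, 35), (p, 37, 38, 27), (p, 39, 23, 35), (p, 39, 38, 27), (p, 5, 23, 35), (p, 5, 38, 27), (r, 14, 6, 33), (r, 32, 6, 33), (s, 28, 25, 14), (s, 28, 29, 34), (s, 28, 9, 7), (s, 5, 25, 14), (s, 5, 29, 34), (s, 5, 9, 7), (s, 9, 25, 14), (s, 9, 29, 34), (s, 9, 9, 7), (x, 9, 38, 27)}.
Filtering on A > 27 leaves {(p, 33, 23, 35), (p, 37, 23, 35), (p, 39, 23, 35), (p, 5, 23, 35), (r, 14, 6, 33), (r, 32, 6, 33), (s, 28, 29, 34), (s, 5, 29, 34), (s, 9, 29, 34)}.
π_{D, G} gives {(23, 33), (23, 37), (23, 39), (23, 5), (29, 28), (29, 5), (29, 9), (6, 14), (6, 32)}.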